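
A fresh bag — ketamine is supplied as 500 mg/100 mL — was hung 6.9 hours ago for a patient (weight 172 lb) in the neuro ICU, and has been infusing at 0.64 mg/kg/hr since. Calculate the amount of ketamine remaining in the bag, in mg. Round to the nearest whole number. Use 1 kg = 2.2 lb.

Weight = 172 lb ÷ 2.2 lb/kg = 78.18182 kg
Dose = 0.64 mg/kg/hr × 78.18182 kg = 50.03636 mg/hr
Concentration = 500 mg ÷ 100 mL = 5 mg/mL
Rate = 50.03636 mg/hr ÷ 5 mg/mL = 10.00727 mL/hr
Volume infused = 10.00727 mL/hr × 6.9 hr = 69.05018 mL
Volume remaining = 100 − 69.05018 = 30.94982 mL
Drug remaining = 30.94982 mL × 5 mg/mL = 154.7491 mg

155 mg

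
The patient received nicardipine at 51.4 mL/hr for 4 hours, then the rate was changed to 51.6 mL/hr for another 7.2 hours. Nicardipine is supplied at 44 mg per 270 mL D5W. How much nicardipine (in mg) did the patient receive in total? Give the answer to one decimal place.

94.0 mg

Concentration = 44 mg ÷ 270 mL = 0.162963 mg/mL
Stage 1: 51.4 mL/hr × 4 hr = 205.6 mL → 205.6 mL × 0.162963 mg/mL = 33.50519 mg
Stage 2: 51.6 mL/hr × 7.2 hr = 371.52 mL → 371.52 mL × 0.162963 mg/mL = 60.544 mg
Total = 33.50519 + 60.544 = 94.04919 mg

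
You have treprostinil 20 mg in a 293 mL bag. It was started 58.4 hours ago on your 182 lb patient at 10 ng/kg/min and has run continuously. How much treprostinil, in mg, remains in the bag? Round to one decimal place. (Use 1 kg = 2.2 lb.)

17.1 mg

Weight = 182 lb ÷ 2.2 lb/kg = 82.72727 kg
Dose = 10 ng/kg/min × 82.72727 kg = 827.2727 ng/min
827.2727 ng/min × 60 min/hr = 49636.36 ng/hr
Concentration = 20 mg ÷ 293 mL = 0.06825939 mg/mL = 68259.39 ng/mL
Rate = 49636.36 ng/hr ÷ 68259.39 ng/mL = 0.7271727 mL/hr
Volume infused = 0.7271727 mL/hr × 58.4 hr = 42.46689 mL
Volume remaining = 293 − 42.46689 = 250.5331 mL
Drug remaining = 250.5331 mL × 68259.39 ng/mL = 17101236 ng = 17.10124 mg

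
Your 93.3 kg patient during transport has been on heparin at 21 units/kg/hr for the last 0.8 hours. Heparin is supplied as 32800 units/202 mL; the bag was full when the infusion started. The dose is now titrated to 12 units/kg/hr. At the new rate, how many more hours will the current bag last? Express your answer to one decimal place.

27.9 hours

Initial rate:
Dose = 21 units/kg/hr × 93.3 kg = 1959.3 units/hr
Concentration = 32800 units ÷ 202 mL = 162.3762 units/mL
Rate = 1959.3 units/hr ÷ 162.3762 units/mL = 12.06642 mL/hr
Volume infused so far = 12.06642 mL/hr × 0.8 hr = 9.653137 mL
Volume remaining = 202 − 9.653137 = 192.3469 mL
New rate:
Dose = 12 units/kg/hr × 93.3 kg = 1119.6 units/hr
Rate = 1119.6 units/hr ÷ 162.3762 units/mL = 6.895098 mL/hr
Time remaining = 192.3469 mL ÷ 6.895098 mL/hr = 27.89618 hr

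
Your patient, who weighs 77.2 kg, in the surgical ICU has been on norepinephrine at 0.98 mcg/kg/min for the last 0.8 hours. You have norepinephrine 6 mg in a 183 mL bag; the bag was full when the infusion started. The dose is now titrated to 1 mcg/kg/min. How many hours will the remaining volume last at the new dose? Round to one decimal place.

0.5 hours

Initial rate:
Dose = 0.98 mcg/kg/min × 77.2 kg = 75.656 mcg/min
75.656 mcg/min × 60 min/hr = 4539.36 mcg/hr
Concentration = 6 mg ÷ 183 mL = 0.03278689 mg/mL = 32.78689 mcg/mL
Rate = 4539.36 mcg/hr ÷ 32.78689 mcg/mL = 138.4505 mL/hr
Volume infused so far = 138.4505 mL/hr × 0.8 hr = 110.7604 mL
Volume remaining = 183 − 110.7604 = 72.23962 mL
New rate:
Dose = 1 mcg/kg/min × 77.2 kg = 77.2 mcg/min
77.2 mcg/min × 60 min/hr = 4632 mcg/hr
Rate = 4632 mcg/hr ÷ 32.78689 mcg/mL = 141.276 mL/hr
Time remaining = 72.23962 mL ÷ 141.276 mL/hr = 0.5113368 hr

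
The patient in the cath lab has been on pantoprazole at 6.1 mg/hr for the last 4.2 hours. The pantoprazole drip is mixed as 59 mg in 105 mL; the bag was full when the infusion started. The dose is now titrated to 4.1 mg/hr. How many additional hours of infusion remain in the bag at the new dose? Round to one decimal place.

Initial rate:
Concentration = 59 mg ÷ 105 mL = 0.5619048 mg/mL
Rate = 6.1 mg/hr ÷ 0.5619048 mg/mL = 10.85593 mL/hr
Volume infused so far = 10.85593 mL/hr × 4.2 hr = 45.59492 mL
Volume remaining = 105 − 45.59492 = 59.40508 mL
New rate:
Rate = 4.1 mg/hr ÷ 0.5619048 mg/mL = 7.29661 mL/hr
Time remaining = 59.40508 mL ÷ 7.29661 mL/hr = 8.141463 hr

8.1 hours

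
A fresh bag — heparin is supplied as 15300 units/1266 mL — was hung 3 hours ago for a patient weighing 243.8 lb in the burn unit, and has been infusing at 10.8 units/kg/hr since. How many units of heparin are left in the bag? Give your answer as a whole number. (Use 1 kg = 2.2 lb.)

Weight = 243.8 lb ÷ 2.2 lb/kg = 110.8182 kg
Dose = 10.8 units/kg/hr × 110.8182 kg = 1196.836 units/hr
Concentration = 15300 units ÷ 1266 mL = 12.08531 units/mL
Rate = 1196.836 units/hr ÷ 12.08531 units/mL = 99.03234 mL/hr
Volume infused = 99.03234 mL/hr × 3 hr = 297.097 mL
Volume remaining = 1266 − 297.097 = 968.903 mL
Drug remaining = 968.903 mL × 12.08531 units/mL = 11709.49 units

11709 units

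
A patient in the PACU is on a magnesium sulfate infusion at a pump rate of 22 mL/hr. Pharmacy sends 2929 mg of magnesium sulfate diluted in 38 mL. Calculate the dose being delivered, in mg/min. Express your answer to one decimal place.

28.3 mg/min

Concentration = 2929 mg ÷ 38 mL = 77.07895 mg/mL
Drug rate = 22 mL/hr × 77.07895 mg/mL = 1695.737 mg/hr
1695.737 mg/hr ÷ 60 min/hr = 28.26228 mg/min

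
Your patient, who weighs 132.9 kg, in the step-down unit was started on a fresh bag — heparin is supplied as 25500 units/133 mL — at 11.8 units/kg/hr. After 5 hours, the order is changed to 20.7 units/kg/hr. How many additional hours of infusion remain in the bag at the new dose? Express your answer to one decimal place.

Initial rate:
Dose = 11.8 units/kg/hr × 132.9 kg = 1568.22 units/hr
Concentration = 25500 units ÷ 133 mL = 191.7293 units/mL
Rate = 1568.22 units/hr ÷ 191.7293 units/mL = 8.179344 mL/hr
Volume infused so far = 8.179344 mL/hr × 5 hr = 40.89672 mL
Volume remaining = 133 − 40.89672 = 92.10328 mL
New rate:
Dose = 20.7 units/kg/hr × 132.9 kg = 2751.03 units/hr
Rate = 2751.03 units/hr ÷ 191.7293 units/mL = 14.34851 mL/hr
Time remaining = 92.10328 mL ÷ 14.34851 mL/hr = 6.419014 hr

6.4 hours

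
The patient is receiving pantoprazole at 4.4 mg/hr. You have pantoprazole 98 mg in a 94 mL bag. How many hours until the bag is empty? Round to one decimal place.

Concentration = 98 mg ÷ 94 mL = 1.042553 mg/mL
Rate = 4.4 mg/hr ÷ 1.042553 mg/mL = 4.220408 mL/hr
Duration = 94 mL ÷ 4.220408 mL/hr = 22.27273 hr

22.3 hours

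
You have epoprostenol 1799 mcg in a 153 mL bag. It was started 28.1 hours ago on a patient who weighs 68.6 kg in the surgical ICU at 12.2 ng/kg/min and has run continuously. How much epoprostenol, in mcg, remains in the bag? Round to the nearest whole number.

388 mcg

Dose = 12.2 ng/kg/min × 68.6 kg = 836.92 ng/min
836.92 ng/min × 60 min/hr = 50215.2 ng/hr
Concentration = 1799 mcg ÷ 153 mL = 11.75817 mcg/mL = 11758.17 ng/mL
Rate = 50215.2 ng/hr ÷ 11758.17 ng/mL = 4.270665 mL/hr
Volume infused = 4.270665 mL/hr × 28.1 hr = 120.0057 mL
Volume remaining = 153 − 120.0057 = 32.99432 mL
Drug remaining = 32.99432 mL × 11758.17 ng/mL = 387952.9 ng = 387.9529 mcg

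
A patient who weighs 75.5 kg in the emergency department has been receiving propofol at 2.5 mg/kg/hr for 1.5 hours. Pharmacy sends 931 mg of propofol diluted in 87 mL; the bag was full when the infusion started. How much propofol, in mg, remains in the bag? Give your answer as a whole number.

Dose = 2.5 mg/kg/hr × 75.5 kg = 188.75 mg/hr
Concentration = 931 mg ÷ 87 mL = 10.70115 mg/mL
Rate = 188.75 mg/hr ÷ 10.70115 mg/mL = 17.63829 mL/hr
Volume infused = 17.63829 mL/hr × 1.5 hr = 26.45744 mL
Volume remaining = 87 − 26.45744 = 60.54256 mL
Drug remaining = 60.54256 mL × 10.70115 mg/mL = 647.875 mg

648 mg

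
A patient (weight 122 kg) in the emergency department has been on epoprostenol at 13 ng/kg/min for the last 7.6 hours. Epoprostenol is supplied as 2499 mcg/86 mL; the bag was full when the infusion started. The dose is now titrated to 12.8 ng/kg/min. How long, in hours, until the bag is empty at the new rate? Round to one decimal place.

Initial rate:
Dose = 13 ng/kg/min × 122 kg = 1586 ng/min
1586 ng/min × 60 min/hr = 95160 ng/hr
Concentration = 2499 mcg ÷ 86 mL = 29.05814 mcg/mL = 29058.14 ng/mL
Rate = 95160 ng/hr ÷ 29058.14 ng/mL = 3.274814 mL/hr
Volume infused so far = 3.274814 mL/hr × 7.6 hr = 24.88859 mL
Volume remaining = 86 − 24.88859 = 61.11141 mL
New rate:
Dose = 12.8 ng/kg/min × 122 kg = 1561.6 ng/min
1561.6 ng/min × 60 min/hr = 93696 ng/hr
Rate = 93696 ng/hr ÷ 29058.14 ng/mL = 3.224432 mL/hr
Time remaining = 61.11141 mL ÷ 3.224432 mL/hr = 18.95261 hr

19.0 hours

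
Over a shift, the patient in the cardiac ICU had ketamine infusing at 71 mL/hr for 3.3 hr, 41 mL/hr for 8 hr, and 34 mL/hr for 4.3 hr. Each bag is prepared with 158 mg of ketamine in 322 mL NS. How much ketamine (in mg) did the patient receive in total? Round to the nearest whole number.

348 mg

Concentration = 158 mg ÷ 322 mL = 0.4906832 mg/mL
Stage 1: 71 mL/hr × 3.3 hr = 234.3 mL → 234.3 mL × 0.4906832 mg/mL = 114.9671 mg
Stage 2: 41 mL/hr × 8 hr = 328 mL → 328 mL × 0.4906832 mg/mL = 160.9441 mg
Stage 3: 34 mL/hr × 4.3 hr = 146.2 mL → 146.2 mL × 0.4906832 mg/mL = 71.73789 mg
Total = 114.9671 + 160.9441 + 71.73789 = 347.6491 mg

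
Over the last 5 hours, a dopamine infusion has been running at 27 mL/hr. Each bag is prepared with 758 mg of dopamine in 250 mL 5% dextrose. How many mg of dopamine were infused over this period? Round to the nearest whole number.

Concentration = 758 mg ÷ 250 mL = 3.032 mg/mL = 3032 mcg/mL
Drug rate = 27 mL/hr × 3032 mcg/mL = 81864 mcg/hr
Total = 81864 mcg/hr × 5 hr = 409320 mcg = 409.32 mg

409 mg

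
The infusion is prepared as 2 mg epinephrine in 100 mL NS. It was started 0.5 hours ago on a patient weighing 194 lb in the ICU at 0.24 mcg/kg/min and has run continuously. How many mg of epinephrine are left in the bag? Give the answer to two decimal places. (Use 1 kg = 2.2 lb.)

Weight = 194 lb ÷ 2.2 lb/kg = 88.18182 kg
Dose = 0.24 mcg/kg/min × 88.18182 kg = 21.16364 mcg/min
21.16364 mcg/min × 60 min/hr = 1269.818 mcg/hr
Concentration = 2 mg ÷ 100 mL = 0.02 mg/mL = 20 mcg/mL
Rate = 1269.818 mcg/hr ÷ 20 mcg/mL = 63.49091 mL/hr
Volume infused = 63.49091 mL/hr × 0.5 hr = 31.74545 mL
Volume remaining = 100 − 31.74545 = 68.25455 mL
Drug remaining = 68.25455 mL × 20 mcg/mL = 1365.091 mcg = 1.365091 mg

1.37 mg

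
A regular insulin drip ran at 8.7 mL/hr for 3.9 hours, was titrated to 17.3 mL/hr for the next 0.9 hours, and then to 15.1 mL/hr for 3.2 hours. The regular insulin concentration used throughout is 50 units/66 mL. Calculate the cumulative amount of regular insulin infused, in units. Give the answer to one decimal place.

Concentration = 50 units ÷ 66 mL = 0.7575758 units/mL
Stage 1: 8.7 mL/hr × 3.9 hr = 33.93 mL → 33.93 mL × 0.7575758 units/mL = 25.70455 units
Stage 2: 17.3 mL/hr × 0.9 hr = 15.57 mL → 15.57 mL × 0.7575758 units/mL = 11.79545 units
Stage 3: 15.1 mL/hr × 3.2 hr = 48.32 mL → 48.32 mL × 0.7575758 units/mL = 36.60606 units
Total = 25.70455 + 11.79545 + 36.60606 = 74.10606 units

74.1 units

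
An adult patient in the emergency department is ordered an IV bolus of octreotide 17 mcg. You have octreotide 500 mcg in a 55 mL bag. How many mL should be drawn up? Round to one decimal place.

Concentration = 500 mcg ÷ 55 mL = 9.090909 mcg/mL
Volume = 17 mcg ÷ 9.090909 mcg/mL = 1.87 mL

1.9 mL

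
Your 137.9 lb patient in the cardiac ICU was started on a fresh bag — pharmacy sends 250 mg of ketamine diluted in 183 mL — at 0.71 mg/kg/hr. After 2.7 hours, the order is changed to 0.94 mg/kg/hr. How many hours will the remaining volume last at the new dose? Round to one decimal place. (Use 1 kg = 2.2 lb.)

2.2 hours

Initial rate:
Weight = 137.9 lb ÷ 2.2 lb/kg = 62.68182 kg
Dose = 0.71 mg/kg/hr × 62.68182 kg = 44.50409 mg/hr
Concentration = 250 mg ÷ 183 mL = 1.36612 mg/mL
Rate = 44.50409 mg/hr ÷ 1.36612 mg/mL = 32.57699 mL/hr
Volume infused so far = 32.57699 mL/hr × 2.7 hr = 87.95789 mL
Volume remaining = 183 − 87.95789 = 95.04211 mL
New rate:
Dose = 0.94 mg/kg/hr × 62.68182 kg = 58.92091 mg/hr
Rate = 58.92091 mg/hr ÷ 1.36612 mg/mL = 43.13011 mL/hr
Time remaining = 95.04211 mL ÷ 43.13011 mL/hr = 2.203614 hr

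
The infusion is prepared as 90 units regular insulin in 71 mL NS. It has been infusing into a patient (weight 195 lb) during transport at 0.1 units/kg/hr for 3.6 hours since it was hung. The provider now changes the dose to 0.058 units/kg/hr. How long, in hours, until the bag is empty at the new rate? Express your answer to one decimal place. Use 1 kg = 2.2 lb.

11.3 hours

Initial rate:
Weight = 195 lb ÷ 2.2 lb/kg = 88.63636 kg
Dose = 0.1 units/kg/hr × 88.63636 kg = 8.863636 units/hr
Concentration = 90 units ÷ 71 mL = 1.267606 units/mL
Rate = 8.863636 units/hr ÷ 1.267606 units/mL = 6.992424 mL/hr
Volume infused so far = 6.992424 mL/hr × 3.6 hr = 25.17273 mL
Volume remaining = 71 − 25.17273 = 45.82727 mL
New rate:
Dose = 0.058 units/kg/hr × 88.63636 kg = 5.140909 units/hr
Rate = 5.140909 units/hr ÷ 1.267606 units/mL = 4.055606 mL/hr
Time remaining = 45.82727 mL ÷ 4.055606 mL/hr = 11.29973 hr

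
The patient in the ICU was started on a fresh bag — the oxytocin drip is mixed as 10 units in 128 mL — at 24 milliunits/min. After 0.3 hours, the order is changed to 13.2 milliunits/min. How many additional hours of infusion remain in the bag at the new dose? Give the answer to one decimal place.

Initial rate:
24 milliunits/min × 60 min/hr = 1440 milliunits/hr
Concentration = 10 units ÷ 128 mL = 0.078125 units/mL = 78.125 milliunits/mL
Rate = 1440 milliunits/hr ÷ 78.125 milliunits/mL = 18.432 mL/hr
Volume infused so far = 18.432 mL/hr × 0.3 hr = 5.5296 mL
Volume remaining = 128 − 5.5296 = 122.4704 mL
New rate:
13.2 milliunits/min × 60 min/hr = 792 milliunits/hr
Rate = 792 milliunits/hr ÷ 78.125 milliunits/mL = 10.1376 mL/hr
Time remaining = 122.4704 mL ÷ 10.1376 mL/hr = 12.08081 hr

12.1 hours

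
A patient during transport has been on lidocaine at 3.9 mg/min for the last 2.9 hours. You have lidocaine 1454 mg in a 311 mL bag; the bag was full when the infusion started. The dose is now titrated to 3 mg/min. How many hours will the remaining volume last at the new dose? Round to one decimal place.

4.3 hours

Initial rate:
3.9 mg/min × 60 min/hr = 234 mg/hr
Concentration = 1454 mg ÷ 311 mL = 4.675241 mg/mL
Rate = 234 mg/hr ÷ 4.675241 mg/mL = 50.05089 mL/hr
Volume infused so far = 50.05089 mL/hr × 2.9 hr = 145.1476 mL
Volume remaining = 311 − 145.1476 = 165.8524 mL
New rate:
3 mg/min × 60 min/hr = 180 mg/hr
Rate = 180 mg/hr ÷ 4.675241 mg/mL = 38.50069 mL/hr
Time remaining = 165.8524 mL ÷ 38.50069 mL/hr = 4.307778 hr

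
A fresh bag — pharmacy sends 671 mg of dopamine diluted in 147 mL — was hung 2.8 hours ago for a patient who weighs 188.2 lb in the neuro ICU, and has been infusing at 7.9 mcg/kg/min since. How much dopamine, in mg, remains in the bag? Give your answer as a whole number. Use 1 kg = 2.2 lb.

Weight = 188.2 lb ÷ 2.2 lb/kg = 85.54545 kg
Dose = 7.9 mcg/kg/min × 85.54545 kg = 675.8091 mcg/min
675.8091 mcg/min × 60 min/hr = 40548.55 mcg/hr
Concentration = 671 mg ÷ 147 mL = 4.564626 mg/mL = 4564.626 mcg/mL
Rate = 40548.55 mcg/hr ÷ 4564.626 mcg/mL = 8.883213 mL/hr
Volume infused = 8.883213 mL/hr × 2.8 hr = 24.873 mL
Volume remaining = 147 − 24.873 = 122.127 mL
Drug remaining = 122.127 mL × 4564.626 mcg/mL = 557464.1 mcg = 557.4641 mg

557 mg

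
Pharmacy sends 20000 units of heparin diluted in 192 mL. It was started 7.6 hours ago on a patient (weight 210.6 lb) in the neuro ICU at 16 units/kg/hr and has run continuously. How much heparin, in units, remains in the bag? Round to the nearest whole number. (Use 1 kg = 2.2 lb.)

Weight = 210.6 lb ÷ 2.2 lb/kg = 95.72727 kg
Dose = 16 units/kg/hr × 95.72727 kg = 1531.636 units/hr
Concentration = 20000 units ÷ 192 mL = 104.1667 units/mL
Rate = 1531.636 units/hr ÷ 104.1667 units/mL = 14.70371 mL/hr
Volume infused = 14.70371 mL/hr × 7.6 hr = 111.7482 mL
Volume remaining = 192 − 111.7482 = 80.25181 mL
Drug remaining = 80.25181 mL × 104.1667 units/mL = 8359.564 units

8360 units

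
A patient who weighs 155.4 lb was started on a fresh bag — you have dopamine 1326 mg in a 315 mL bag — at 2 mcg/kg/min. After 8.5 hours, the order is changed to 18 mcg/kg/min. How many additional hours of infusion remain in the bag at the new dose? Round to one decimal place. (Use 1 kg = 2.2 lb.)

Initial rate:
Weight = 155.4 lb ÷ 2.2 lb/kg = 70.63636 kg
Dose = 2 mcg/kg/min × 70.63636 kg = 141.2727 mcg/min
141.2727 mcg/min × 60 min/hr = 8476.364 mcg/hr
Concentration = 1326 mg ÷ 315 mL = 4.209524 mg/mL = 4209.524 mcg/mL
Rate = 8476.364 mcg/hr ÷ 4209.524 mcg/mL = 2.013616 mL/hr
Volume infused so far = 2.013616 mL/hr × 8.5 hr = 17.11573 mL
Volume remaining = 315 − 17.11573 = 297.8843 mL
New rate:
Dose = 18 mcg/kg/min × 70.63636 kg = 1271.455 mcg/min
1271.455 mcg/min × 60 min/hr = 76287.27 mcg/hr
Rate = 76287.27 mcg/hr ÷ 4209.524 mcg/mL = 18.12254 mL/hr
Time remaining = 297.8843 mL ÷ 18.12254 mL/hr = 16.43722 hr

16.4 hours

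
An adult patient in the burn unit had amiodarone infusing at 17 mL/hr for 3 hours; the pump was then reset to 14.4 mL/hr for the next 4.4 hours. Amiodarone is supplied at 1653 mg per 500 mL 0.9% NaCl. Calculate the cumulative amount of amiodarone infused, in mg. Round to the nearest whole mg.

Concentration = 1653 mg ÷ 500 mL = 3.306 mg/mL
Stage 1: 17 mL/hr × 3 hr = 51 mL → 51 mL × 3.306 mg/mL = 168.606 mg
Stage 2: 14.4 mL/hr × 4.4 hr = 63.36 mL → 63.36 mL × 3.306 mg/mL = 209.4682 mg
Total = 168.606 + 209.4682 = 378.0742 mg

378 mg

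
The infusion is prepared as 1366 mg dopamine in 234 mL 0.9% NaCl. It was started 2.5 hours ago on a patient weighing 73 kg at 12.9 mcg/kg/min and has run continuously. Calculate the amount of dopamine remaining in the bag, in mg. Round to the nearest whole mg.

Dose = 12.9 mcg/kg/min × 73 kg = 941.7 mcg/min
941.7 mcg/min × 60 min/hr = 56502 mcg/hr
Concentration = 1366 mg ÷ 234 mL = 5.837607 mg/mL = 5837.607 mcg/mL
Rate = 56502 mcg/hr ÷ 5837.607 mcg/mL = 9.678966 mL/hr
Volume infused = 9.678966 mL/hr × 2.5 hr = 24.19742 mL
Volume remaining = 234 − 24.19742 = 209.8026 mL
Drug remaining = 209.8026 mL × 5837.607 mcg/mL = 1224745 mcg = 1224.745 mg

1225 mg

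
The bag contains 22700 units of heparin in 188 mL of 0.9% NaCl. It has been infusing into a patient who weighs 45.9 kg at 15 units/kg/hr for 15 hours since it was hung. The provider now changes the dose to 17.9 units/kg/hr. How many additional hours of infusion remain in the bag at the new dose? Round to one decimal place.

15.1 hours

Initial rate:
Dose = 15 units/kg/hr × 45.9 kg = 688.5 units/hr
Concentration = 22700 units ÷ 188 mL = 120.7447 units/mL
Rate = 688.5 units/hr ÷ 120.7447 units/mL = 5.702115 mL/hr
Volume infused so far = 5.702115 mL/hr × 15 hr = 85.53172 mL
Volume remaining = 188 − 85.53172 = 102.4683 mL
New rate:
Dose = 17.9 units/kg/hr × 45.9 kg = 821.61 units/hr
Rate = 821.61 units/hr ÷ 120.7447 units/mL = 6.804523 mL/hr
Time remaining = 102.4683 mL ÷ 6.804523 mL/hr = 15.05885 hr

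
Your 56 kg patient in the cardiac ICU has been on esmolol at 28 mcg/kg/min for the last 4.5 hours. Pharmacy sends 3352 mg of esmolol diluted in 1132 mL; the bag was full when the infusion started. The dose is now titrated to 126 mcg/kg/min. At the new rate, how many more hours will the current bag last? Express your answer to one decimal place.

6.9 hours

Initial rate:
Dose = 28 mcg/kg/min × 56 kg = 1568 mcg/min
1568 mcg/min × 60 min/hr = 94080 mcg/hr
Concentration = 3352 mg ÷ 1132 mL = 2.961131 mg/mL = 2961.131 mcg/mL
Rate = 94080 mcg/hr ÷ 2961.131 mcg/mL = 31.77165 mL/hr
Volume infused so far = 31.77165 mL/hr × 4.5 hr = 142.9724 mL
Volume remaining = 1132 − 142.9724 = 989.0276 mL
New rate:
Dose = 126 mcg/kg/min × 56 kg = 7056 mcg/min
7056 mcg/min × 60 min/hr = 423360 mcg/hr
Rate = 423360 mcg/hr ÷ 2961.131 mcg/mL = 142.9724 mL/hr
Time remaining = 989.0276 mL ÷ 142.9724 mL/hr = 6.917611 hr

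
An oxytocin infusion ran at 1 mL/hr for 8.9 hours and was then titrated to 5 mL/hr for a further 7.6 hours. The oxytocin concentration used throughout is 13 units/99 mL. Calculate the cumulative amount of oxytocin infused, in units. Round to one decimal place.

Concentration = 13 units ÷ 99 mL = 0.1313131 units/mL
Stage 1: 1 mL/hr × 8.9 hr = 8.9 mL → 8.9 mL × 0.1313131 units/mL = 1.168687 units
Stage 2: 5 mL/hr × 7.6 hr = 38 mL → 38 mL × 0.1313131 units/mL = 4.989899 units
Total = 1.168687 + 4.989899 = 6.158586 units

6.2 units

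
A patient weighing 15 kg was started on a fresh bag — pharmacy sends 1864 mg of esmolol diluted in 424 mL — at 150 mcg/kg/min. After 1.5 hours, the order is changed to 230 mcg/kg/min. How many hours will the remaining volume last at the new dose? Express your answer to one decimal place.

8.0 hours

Initial rate:
Dose = 150 mcg/kg/min × 15 kg = 2250 mcg/min
2250 mcg/min × 60 min/hr = 135000 mcg/hr
Concentration = 1864 mg ÷ 424 mL = 4.396226 mg/mL = 4396.226 mcg/mL
Rate = 135000 mcg/hr ÷ 4396.226 mcg/mL = 30.70815 mL/hr
Volume infused so far = 30.70815 mL/hr × 1.5 hr = 46.06223 mL
Volume remaining = 424 − 46.06223 = 377.9378 mL
New rate:
Dose = 230 mcg/kg/min × 15 kg = 3450 mcg/min
3450 mcg/min × 60 min/hr = 207000 mcg/hr
Rate = 207000 mcg/hr ÷ 4396.226 mcg/mL = 47.08584 mL/hr
Time remaining = 377.9378 mL ÷ 47.08584 mL/hr = 8.02657 hr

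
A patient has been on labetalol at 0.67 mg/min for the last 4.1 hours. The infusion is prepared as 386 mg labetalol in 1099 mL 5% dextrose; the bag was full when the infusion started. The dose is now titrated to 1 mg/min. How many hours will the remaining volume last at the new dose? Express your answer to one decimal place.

Initial rate:
0.67 mg/min × 60 min/hr = 40.2 mg/hr
Concentration = 386 mg ÷ 1099 mL = 0.3512284 mg/mL
Rate = 40.2 mg/hr ÷ 0.3512284 mg/mL = 114.4554 mL/hr
Volume infused so far = 114.4554 mL/hr × 4.1 hr = 469.2673 mL
Volume remaining = 1099 − 469.2673 = 629.7327 mL
New rate:
1 mg/min × 60 min/hr = 60 mg/hr
Rate = 60 mg/hr ÷ 0.3512284 mg/mL = 170.829 mL/hr
Time remaining = 629.7327 mL ÷ 170.829 mL/hr = 3.686333 hr

3.7 hours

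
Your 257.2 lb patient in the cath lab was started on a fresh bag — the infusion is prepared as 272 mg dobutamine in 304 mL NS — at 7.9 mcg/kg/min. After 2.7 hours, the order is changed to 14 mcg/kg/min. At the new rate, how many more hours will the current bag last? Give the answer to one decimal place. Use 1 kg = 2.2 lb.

Initial rate:
Weight = 257.2 lb ÷ 2.2 lb/kg = 116.9091 kg
Dose = 7.9 mcg/kg/min × 116.9091 kg = 923.5818 mcg/min
923.5818 mcg/min × 60 min/hr = 55414.91 mcg/hr
Concentration = 272 mg ÷ 304 mL = 0.8947368 mg/mL = 894.7368 mcg/mL
Rate = 55414.91 mcg/hr ÷ 894.7368 mcg/mL = 61.93431 mL/hr
Volume infused so far = 61.93431 mL/hr × 2.7 hr = 167.2226 mL
Volume remaining = 304 − 167.2226 = 136.7774 mL
New rate:
Dose = 14 mcg/kg/min × 116.9091 kg = 1636.727 mcg/min
1636.727 mcg/min × 60 min/hr = 98203.64 mcg/hr
Rate = 98203.64 mcg/hr ÷ 894.7368 mcg/mL = 109.757 mL/hr
Time remaining = 136.7774 mL ÷ 109.757 mL/hr = 1.246183 hr

1.2 hours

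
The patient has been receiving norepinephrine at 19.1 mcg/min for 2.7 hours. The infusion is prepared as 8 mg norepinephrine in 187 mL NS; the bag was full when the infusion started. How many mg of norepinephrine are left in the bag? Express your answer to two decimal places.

19.1 mcg/min × 60 min/hr = 1146 mcg/hr
Concentration = 8 mg ÷ 187 mL = 0.04278075 mg/mL = 42.78075 mcg/mL
Rate = 1146 mcg/hr ÷ 42.78075 mcg/mL = 26.78775 mL/hr
Volume infused = 26.78775 mL/hr × 2.7 hr = 72.32693 mL
Volume remaining = 187 − 72.32693 = 114.6731 mL
Drug remaining = 114.6731 mL × 42.78075 mcg/mL = 4905.8 mcg = 4.9058 mg

4.91 mg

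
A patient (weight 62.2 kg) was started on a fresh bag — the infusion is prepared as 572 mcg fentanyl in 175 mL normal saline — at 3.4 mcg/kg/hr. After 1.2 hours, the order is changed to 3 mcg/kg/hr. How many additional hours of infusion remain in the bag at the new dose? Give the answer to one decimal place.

1.7 hours

Initial rate:
Dose = 3.4 mcg/kg/hr × 62.2 kg = 211.48 mcg/hr
Concentration = 572 mcg ÷ 175 mL = 3.268571 mcg/mL
Rate = 211.48 mcg/hr ÷ 3.268571 mcg/mL = 64.70105 mL/hr
Volume infused so far = 64.70105 mL/hr × 1.2 hr = 77.64126 mL
Volume remaining = 175 − 77.64126 = 97.35874 mL
New rate:
Dose = 3 mcg/kg/hr × 62.2 kg = 186.6 mcg/hr
Rate = 186.6 mcg/hr ÷ 3.268571 mcg/mL = 57.08916 mL/hr
Time remaining = 97.35874 mL ÷ 57.08916 mL/hr = 1.70538 hr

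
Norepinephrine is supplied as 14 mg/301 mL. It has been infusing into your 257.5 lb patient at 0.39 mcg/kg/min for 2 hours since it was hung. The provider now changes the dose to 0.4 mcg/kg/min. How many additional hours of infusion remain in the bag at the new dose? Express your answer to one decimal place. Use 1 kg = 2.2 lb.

3.0 hours

Initial rate:
Weight = 257.5 lb ÷ 2.2 lb/kg = 117.0455 kg
Dose = 0.39 mcg/kg/min × 117.0455 kg = 45.64773 mcg/min
45.64773 mcg/min × 60 min/hr = 2738.864 mcg/hr
Concentration = 14 mg ÷ 301 mL = 0.04651163 mg/mL = 46.51163 mcg/mL
Rate = 2738.864 mcg/hr ÷ 46.51163 mcg/mL = 58.88557 mL/hr
Volume infused so far = 58.88557 mL/hr × 2 hr = 117.7711 mL
Volume remaining = 301 − 117.7711 = 183.2289 mL
New rate:
Dose = 0.4 mcg/kg/min × 117.0455 kg = 46.81818 mcg/min
46.81818 mcg/min × 60 min/hr = 2809.091 mcg/hr
Rate = 2809.091 mcg/hr ÷ 46.51163 mcg/mL = 60.39545 mL/hr
Time remaining = 183.2289 mL ÷ 60.39545 mL/hr = 3.033819 hr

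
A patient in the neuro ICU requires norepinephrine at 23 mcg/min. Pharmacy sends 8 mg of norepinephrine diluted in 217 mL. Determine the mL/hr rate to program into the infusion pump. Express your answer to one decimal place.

23 mcg/min × 60 min/hr = 1380 mcg/hr
Concentration = 8 mg ÷ 217 mL = 0.03686636 mg/mL = 36.86636 mcg/mL
Rate = 1380 mcg/hr ÷ 36.86636 mcg/mL = 37.4325 mL/hr

37.4 mL/hr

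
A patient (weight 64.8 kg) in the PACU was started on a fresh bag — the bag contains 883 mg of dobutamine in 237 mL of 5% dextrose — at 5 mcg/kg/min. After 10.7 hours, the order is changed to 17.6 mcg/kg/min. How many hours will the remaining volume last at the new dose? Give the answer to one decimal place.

Initial rate:
Dose = 5 mcg/kg/min × 64.8 kg = 324 mcg/min
324 mcg/min × 60 min/hr = 19440 mcg/hr
Concentration = 883 mg ÷ 237 mL = 3.725738 mg/mL = 3725.738 mcg/mL
Rate = 19440 mcg/hr ÷ 3725.738 mcg/mL = 5.217758 mL/hr
Volume infused so far = 5.217758 mL/hr × 10.7 hr = 55.83001 mL
Volume remaining = 237 − 55.83001 = 181.17 mL
New rate:
Dose = 17.6 mcg/kg/min × 64.8 kg = 1140.48 mcg/min
1140.48 mcg/min × 60 min/hr = 68428.8 mcg/hr
Rate = 68428.8 mcg/hr ÷ 3725.738 mcg/mL = 18.36651 mL/hr
Time remaining = 181.17 mL ÷ 18.36651 mL/hr = 9.864151 hr

9.9 hours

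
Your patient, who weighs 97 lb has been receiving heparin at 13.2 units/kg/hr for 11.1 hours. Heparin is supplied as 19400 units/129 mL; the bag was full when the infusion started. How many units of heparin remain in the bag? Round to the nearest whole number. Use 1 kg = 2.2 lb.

Weight = 97 lb ÷ 2.2 lb/kg = 44.09091 kg
Dose = 13.2 units/kg/hr × 44.09091 kg = 582 units/hr
Concentration = 19400 units ÷ 129 mL = 150.3876 units/mL
Rate = 582 units/hr ÷ 150.3876 units/mL = 3.87 mL/hr
Volume infused = 3.87 mL/hr × 11.1 hr = 42.957 mL
Volume remaining = 129 − 42.957 = 86.043 mL
Drug remaining = 86.043 mL × 150.3876 units/mL = 12939.8 units

12940 units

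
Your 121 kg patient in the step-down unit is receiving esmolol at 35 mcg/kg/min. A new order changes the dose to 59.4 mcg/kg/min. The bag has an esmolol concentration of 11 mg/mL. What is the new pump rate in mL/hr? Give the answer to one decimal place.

Dose = 59.4 mcg/kg/min × 121 kg = 7187.4 mcg/min
7187.4 mcg/min × 60 min/hr = 431244 mcg/hr
Concentration = 11 mg/mL = 11000 mcg/mL
Rate = 431244 mcg/hr ÷ 11000 mcg/mL = 39.204 mL/hr

39.2 mL/hr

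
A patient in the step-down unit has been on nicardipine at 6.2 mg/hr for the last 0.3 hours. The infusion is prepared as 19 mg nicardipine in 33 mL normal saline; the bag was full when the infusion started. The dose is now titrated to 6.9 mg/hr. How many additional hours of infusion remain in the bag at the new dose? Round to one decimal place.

2.5 hours

Initial rate:
Concentration = 19 mg ÷ 33 mL = 0.5757576 mg/mL
Rate = 6.2 mg/hr ÷ 0.5757576 mg/mL = 10.76842 mL/hr
Volume infused so far = 10.76842 mL/hr × 0.3 hr = 3.230526 mL
Volume remaining = 33 − 3.230526 = 29.76947 mL
New rate:
Rate = 6.9 mg/hr ÷ 0.5757576 mg/mL = 11.98421 mL/hr
Time remaining = 29.76947 mL ÷ 11.98421 mL/hr = 2.484058 hr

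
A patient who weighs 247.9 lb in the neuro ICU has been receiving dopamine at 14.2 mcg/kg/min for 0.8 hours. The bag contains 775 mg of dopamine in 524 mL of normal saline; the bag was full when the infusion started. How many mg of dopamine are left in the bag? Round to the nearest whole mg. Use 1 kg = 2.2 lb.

698 mg

Weight = 247.9 lb ÷ 2.2 lb/kg = 112.6818 kg
Dose = 14.2 mcg/kg/min × 112.6818 kg = 1600.082 mcg/min
1600.082 mcg/min × 60 min/hr = 96004.91 mcg/hr
Concentration = 775 mg ÷ 524 mL = 1.479008 mg/mL = 1479.008 mcg/mL
Rate = 96004.91 mcg/hr ÷ 1479.008 mcg/mL = 64.91171 mL/hr
Volume infused = 64.91171 mL/hr × 0.8 hr = 51.92937 mL
Volume remaining = 524 − 51.92937 = 472.0706 mL
Drug remaining = 472.0706 mL × 1479.008 mcg/mL = 698196.1 mcg = 698.1961 mg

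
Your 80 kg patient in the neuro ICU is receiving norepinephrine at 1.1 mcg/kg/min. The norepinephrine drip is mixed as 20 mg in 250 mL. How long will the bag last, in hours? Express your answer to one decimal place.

3.8 hours

Dose = 1.1 mcg/kg/min × 80 kg = 88 mcg/min
88 mcg/min × 60 min/hr = 5280 mcg/hr
Concentration = 20 mg ÷ 250 mL = 0.08 mg/mL = 80 mcg/mL
Rate = 5280 mcg/hr ÷ 80 mcg/mL = 66 mL/hr
Duration = 250 mL ÷ 66 mL/hr = 3.787879 hr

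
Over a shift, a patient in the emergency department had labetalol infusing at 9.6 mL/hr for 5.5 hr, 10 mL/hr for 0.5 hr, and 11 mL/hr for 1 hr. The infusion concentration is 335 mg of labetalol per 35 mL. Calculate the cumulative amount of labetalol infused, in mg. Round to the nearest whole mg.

659 mg

Concentration = 335 mg ÷ 35 mL = 9.571429 mg/mL
Stage 1: 9.6 mL/hr × 5.5 hr = 52.8 mL → 52.8 mL × 9.571429 mg/mL = 505.3714 mg
Stage 2: 10 mL/hr × 0.5 hr = 5 mL → 5 mL × 9.571429 mg/mL = 47.85714 mg
Stage 3: 11 mL/hr × 1 hr = 11 mL → 11 mL × 9.571429 mg/mL = 105.2857 mg
Total = 505.3714 + 47.85714 + 105.2857 = 658.5143 mg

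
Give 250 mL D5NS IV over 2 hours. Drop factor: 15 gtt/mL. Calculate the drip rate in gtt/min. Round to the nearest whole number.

250 mL ÷ (2 hr × 60 = 120 min) = 2.083333 mL/min
2.083333 mL/min × 15 gtt/mL = 31.25 gtt/min

31 gtt/min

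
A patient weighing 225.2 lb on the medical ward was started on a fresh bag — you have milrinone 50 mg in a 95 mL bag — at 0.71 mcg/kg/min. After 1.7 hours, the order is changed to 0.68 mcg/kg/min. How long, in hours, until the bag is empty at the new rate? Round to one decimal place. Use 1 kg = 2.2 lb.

10.2 hours

Initial rate:
Weight = 225.2 lb ÷ 2.2 lb/kg = 102.3636 kg
Dose = 0.71 mcg/kg/min × 102.3636 kg = 72.67818 mcg/min
72.67818 mcg/min × 60 min/hr = 4360.691 mcg/hr
Concentration = 50 mg ÷ 95 mL = 0.5263158 mg/mL = 526.3158 mcg/mL
Rate = 4360.691 mcg/hr ÷ 526.3158 mcg/mL = 8.285313 mL/hr
Volume infused so far = 8.285313 mL/hr × 1.7 hr = 14.08503 mL
Volume remaining = 95 − 14.08503 = 80.91497 mL
New rate:
Dose = 0.68 mcg/kg/min × 102.3636 kg = 69.60727 mcg/min
69.60727 mcg/min × 60 min/hr = 4176.436 mcg/hr
Rate = 4176.436 mcg/hr ÷ 526.3158 mcg/mL = 7.935229 mL/hr
Time remaining = 80.91497 mL ÷ 7.935229 mL/hr = 10.19693 hr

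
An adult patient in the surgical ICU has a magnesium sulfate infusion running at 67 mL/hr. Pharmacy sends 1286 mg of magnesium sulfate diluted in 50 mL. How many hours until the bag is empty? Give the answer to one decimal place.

0.7 hours

Duration = 50 mL ÷ 67 mL/hr = 0.7462687 hr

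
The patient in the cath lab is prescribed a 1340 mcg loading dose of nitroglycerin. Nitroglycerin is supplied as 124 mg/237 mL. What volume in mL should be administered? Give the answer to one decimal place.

2.6 mL

Concentration = 124 mg ÷ 237 mL = 0.5232068 mg/mL = 523.2068 mcg/mL
Volume = 1340 mcg ÷ 523.2068 mcg/mL = 2.561129 mL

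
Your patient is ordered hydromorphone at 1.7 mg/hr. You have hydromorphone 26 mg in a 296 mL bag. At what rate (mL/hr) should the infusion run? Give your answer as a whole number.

19 mL/hr

Concentration = 26 mg ÷ 296 mL = 0.08783784 mg/mL
Rate = 1.7 mg/hr ÷ 0.08783784 mg/mL = 19.35385 mL/hr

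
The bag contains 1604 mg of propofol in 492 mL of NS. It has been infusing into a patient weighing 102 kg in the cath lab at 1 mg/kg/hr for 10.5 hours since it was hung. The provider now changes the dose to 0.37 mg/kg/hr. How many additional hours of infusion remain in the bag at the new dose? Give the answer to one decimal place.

14.1 hours

Initial rate:
Dose = 1 mg/kg/hr × 102 kg = 102 mg/hr
Concentration = 1604 mg ÷ 492 mL = 3.260163 mg/mL
Rate = 102 mg/hr ÷ 3.260163 mg/mL = 31.28678 mL/hr
Volume infused so far = 31.28678 mL/hr × 10.5 hr = 328.5112 mL
Volume remaining = 492 − 328.5112 = 163.4888 mL
New rate:
Dose = 0.37 mg/kg/hr × 102 kg = 37.74 mg/hr
Rate = 37.74 mg/hr ÷ 3.260163 mg/mL = 11.57611 mL/hr
Time remaining = 163.4888 mL ÷ 11.57611 mL/hr = 14.12295 hr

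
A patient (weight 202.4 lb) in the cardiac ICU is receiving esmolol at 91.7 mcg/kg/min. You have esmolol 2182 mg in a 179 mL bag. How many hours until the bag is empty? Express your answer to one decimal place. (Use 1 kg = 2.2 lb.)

4.3 hours

Weight = 202.4 lb ÷ 2.2 lb/kg = 92 kg
Dose = 91.7 mcg/kg/min × 92 kg = 8436.4 mcg/min
8436.4 mcg/min × 60 min/hr = 506184 mcg/hr
Concentration = 2182 mg ÷ 179 mL = 12.18994 mg/mL = 12189.94 mcg/mL
Rate = 506184 mcg/hr ÷ 12189.94 mcg/mL = 41.52472 mL/hr
Duration = 179 mL ÷ 41.52472 mL/hr = 4.310685 hr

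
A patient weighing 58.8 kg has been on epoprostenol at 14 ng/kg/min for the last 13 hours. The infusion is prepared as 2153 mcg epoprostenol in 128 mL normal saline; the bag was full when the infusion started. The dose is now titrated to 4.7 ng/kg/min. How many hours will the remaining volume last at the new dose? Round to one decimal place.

91.1 hours

Initial rate:
Dose = 14 ng/kg/min × 58.8 kg = 823.2 ng/min
823.2 ng/min × 60 min/hr = 49392 ng/hr
Concentration = 2153 mcg ÷ 128 mL = 16.82031 mcg/mL = 16820.31 ng/mL
Rate = 49392 ng/hr ÷ 16820.31 ng/mL = 2.93645 mL/hr
Volume infused so far = 2.93645 mL/hr × 13 hr = 38.17384 mL
Volume remaining = 128 − 38.17384 = 89.82616 mL
New rate:
Dose = 4.7 ng/kg/min × 58.8 kg = 276.36 ng/min
276.36 ng/min × 60 min/hr = 16581.6 ng/hr
Rate = 16581.6 ng/hr ÷ 16820.31 ng/mL = 0.9858081 mL/hr
Time remaining = 89.82616 mL ÷ 0.9858081 mL/hr = 91.11931 hr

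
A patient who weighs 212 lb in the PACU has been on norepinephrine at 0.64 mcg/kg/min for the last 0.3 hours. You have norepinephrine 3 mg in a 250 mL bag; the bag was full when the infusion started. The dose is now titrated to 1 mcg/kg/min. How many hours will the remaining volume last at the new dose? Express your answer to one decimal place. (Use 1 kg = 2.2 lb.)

0.3 hours

Initial rate:
Weight = 212 lb ÷ 2.2 lb/kg = 96.36364 kg
Dose = 0.64 mcg/kg/min × 96.36364 kg = 61.67273 mcg/min
61.67273 mcg/min × 60 min/hr = 3700.364 mcg/hr
Concentration = 3 mg ÷ 250 mL = 0.012 mg/mL = 12 mcg/mL
Rate = 3700.364 mcg/hr ÷ 12 mcg/mL = 308.3636 mL/hr
Volume infused so far = 308.3636 mL/hr × 0.3 hr = 92.50909 mL
Volume remaining = 250 − 92.50909 = 157.4909 mL
New rate:
Dose = 1 mcg/kg/min × 96.36364 kg = 96.36364 mcg/min
96.36364 mcg/min × 60 min/hr = 5781.818 mcg/hr
Rate = 5781.818 mcg/hr ÷ 12 mcg/mL = 481.8182 mL/hr
Time remaining = 157.4909 mL ÷ 481.8182 mL/hr = 0.3268679 hr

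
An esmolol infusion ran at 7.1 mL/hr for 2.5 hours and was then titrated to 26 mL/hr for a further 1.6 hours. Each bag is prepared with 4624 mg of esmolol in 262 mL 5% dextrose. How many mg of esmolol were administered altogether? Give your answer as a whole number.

1047 mg

Concentration = 4624 mg ÷ 262 mL = 17.64885 mg/mL
Stage 1: 7.1 mL/hr × 2.5 hr = 17.75 mL → 17.75 mL × 17.64885 mg/mL = 313.2672 mg
Stage 2: 26 mL/hr × 1.6 hr = 41.6 mL → 41.6 mL × 17.64885 mg/mL = 734.1924 mg
Total = 313.2672 + 734.1924 = 1047.46 mg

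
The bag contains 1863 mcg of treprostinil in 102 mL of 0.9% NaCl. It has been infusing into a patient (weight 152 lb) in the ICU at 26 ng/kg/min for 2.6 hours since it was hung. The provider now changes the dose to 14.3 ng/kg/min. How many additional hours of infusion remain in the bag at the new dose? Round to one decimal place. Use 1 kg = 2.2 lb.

Initial rate:
Weight = 152 lb ÷ 2.2 lb/kg = 69.09091 kg
Dose = 26 ng/kg/min × 69.09091 kg = 1796.364 ng/min
1796.364 ng/min × 60 min/hr = 107781.8 ng/hr
Concentration = 1863 mcg ÷ 102 mL = 18.26471 mcg/mL = 18264.71 ng/mL
Rate = 107781.8 ng/hr ÷ 18264.71 ng/mL = 5.901098 mL/hr
Volume infused so far = 5.901098 mL/hr × 2.6 hr = 15.34285 mL
Volume remaining = 102 − 15.34285 = 86.65715 mL
New rate:
Dose = 14.3 ng/kg/min × 69.09091 kg = 988 ng/min
988 ng/min × 60 min/hr = 59280 ng/hr
Rate = 59280 ng/hr ÷ 18264.71 ng/mL = 3.245604 mL/hr
Time remaining = 86.65715 mL ÷ 3.245604 mL/hr = 26.69985 hr

26.7 hours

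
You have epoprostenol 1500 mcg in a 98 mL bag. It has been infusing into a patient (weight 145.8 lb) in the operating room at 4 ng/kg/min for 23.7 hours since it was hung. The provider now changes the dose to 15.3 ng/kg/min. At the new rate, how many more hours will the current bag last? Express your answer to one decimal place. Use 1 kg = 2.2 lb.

Initial rate:
Weight = 145.8 lb ÷ 2.2 lb/kg = 66.27273 kg
Dose = 4 ng/kg/min × 66.27273 kg = 265.0909 ng/min
265.0909 ng/min × 60 min/hr = 15905.45 ng/hr
Concentration = 1500 mcg ÷ 98 mL = 15.30612 mcg/mL = 15306.12 ng/mL
Rate = 15905.45 ng/hr ÷ 15306.12 ng/mL = 1.039156 mL/hr
Volume infused so far = 1.039156 mL/hr × 23.7 hr = 24.62801 mL
Volume remaining = 98 − 24.62801 = 73.37199 mL
New rate:
Dose = 15.3 ng/kg/min × 66.27273 kg = 1013.973 ng/min
1013.973 ng/min × 60 min/hr = 60838.36 ng/hr
Rate = 60838.36 ng/hr ÷ 15306.12 ng/mL = 3.974773 mL/hr
Time remaining = 73.37199 mL ÷ 3.974773 mL/hr = 18.45942 hr

18.5 hours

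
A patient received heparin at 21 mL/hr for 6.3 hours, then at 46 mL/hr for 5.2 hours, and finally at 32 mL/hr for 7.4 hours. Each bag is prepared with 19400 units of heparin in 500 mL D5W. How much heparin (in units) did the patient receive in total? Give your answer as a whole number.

Concentration = 19400 units ÷ 500 mL = 38.8 units/mL
Stage 1: 21 mL/hr × 6.3 hr = 132.3 mL → 132.3 mL × 38.8 units/mL = 5133.24 units
Stage 2: 46 mL/hr × 5.2 hr = 239.2 mL → 239.2 mL × 38.8 units/mL = 9280.96 units
Stage 3: 32 mL/hr × 7.4 hr = 236.8 mL → 236.8 mL × 38.8 units/mL = 9187.84 units
Total = 5133.24 + 9280.96 + 9187.84 = 23602.04 units

23602 units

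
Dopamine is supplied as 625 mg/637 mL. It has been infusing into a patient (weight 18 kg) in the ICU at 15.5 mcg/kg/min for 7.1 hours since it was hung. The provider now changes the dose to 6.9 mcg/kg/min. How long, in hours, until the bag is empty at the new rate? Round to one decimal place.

67.9 hours

Initial rate:
Dose = 15.5 mcg/kg/min × 18 kg = 279 mcg/min
279 mcg/min × 60 min/hr = 16740 mcg/hr
Concentration = 625 mg ÷ 637 mL = 0.9811617 mg/mL = 981.1617 mcg/mL
Rate = 16740 mcg/hr ÷ 981.1617 mcg/mL = 17.06141 mL/hr
Volume infused so far = 17.06141 mL/hr × 7.1 hr = 121.136 mL
Volume remaining = 637 − 121.136 = 515.864 mL
New rate:
Dose = 6.9 mcg/kg/min × 18 kg = 124.2 mcg/min
124.2 mcg/min × 60 min/hr = 7452 mcg/hr
Rate = 7452 mcg/hr ÷ 981.1617 mcg/mL = 7.595078 mL/hr
Time remaining = 515.864 mL ÷ 7.595078 mL/hr = 67.92083 hr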